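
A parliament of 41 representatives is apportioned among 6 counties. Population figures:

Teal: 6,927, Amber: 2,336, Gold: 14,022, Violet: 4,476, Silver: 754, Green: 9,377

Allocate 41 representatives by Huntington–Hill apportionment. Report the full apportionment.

Teal 7; Amber 3; Gold 15; Violet 5; Silver 1; Green 10

With divisor 940: modified quotas Teal 7.369, Amber 2.485, Gold 14.917, Violet 4.762, Silver 0.802, Green 9.976.
Geometric-mean thresholds: Teal √(7·8)=7.483, Amber √(2·3)=2.449, Gold √(14·15)=14.491, Violet √(4·5)=4.472, Silver (min 1), Green √(9·10)=9.487.
Each quota rounded against its threshold gives Teal 7, Amber 3, Gold 15, Violet 5, Silver 1, Green 10 (total 41).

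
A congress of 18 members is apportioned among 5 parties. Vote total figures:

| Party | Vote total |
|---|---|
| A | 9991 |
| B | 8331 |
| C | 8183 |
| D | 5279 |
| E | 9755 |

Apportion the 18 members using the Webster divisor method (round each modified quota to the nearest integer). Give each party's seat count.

Standard divisor 41539/18 ≈ 2307.722; standard quotas: A 4.329, B 3.610, C 3.546, D 2.288, E 4.227.
Rounding to the nearest integer gives A 4, B 4, C 4, D 2, E 4 — total 18, matching the house size, so no adjustment is needed.

A 4, B 4, C 4, D 2, E 4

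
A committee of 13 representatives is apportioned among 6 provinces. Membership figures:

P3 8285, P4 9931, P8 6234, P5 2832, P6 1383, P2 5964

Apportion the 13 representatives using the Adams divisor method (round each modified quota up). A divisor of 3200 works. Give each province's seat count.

P3: 3, P4: 4, P8: 2, P5: 1, P6: 1, P2: 2

With modified divisor 3200: modified quotas P3 2.589, P4 3.103, P8 1.948, P5 0.885, P6 0.432, P2 1.864.
Rounding up: P3 3, P4 4, P8 2, P5 1, P6 1, P2 2 (total 13).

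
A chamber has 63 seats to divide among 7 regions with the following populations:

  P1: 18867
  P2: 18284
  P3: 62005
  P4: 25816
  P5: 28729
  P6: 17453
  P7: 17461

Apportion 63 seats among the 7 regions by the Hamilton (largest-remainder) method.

Total 188615; standard divisor 188615/63 ≈ 2993.889.
Standard quotas: P1 6.3018, P2 6.1071, P3 20.7105, P4 8.6229, P5 9.5959, P6 5.8295, P7 5.8322.
Lower quotas: P1 6, P2 6, P3 20, P4 8, P5 9, P6 5, P7 5 (sum 59, leaving 4 seats).
Remainders in descending order: P7 0.8322, P6 0.8295, P3 0.7105, P4 0.6229, P5 0.5959, P1 0.3018, P2 0.1071.
The surplus seats go to P7, P6, P3, P4.

P1: 6, P2: 6, P3: 21, P4: 9, P5: 9, P6: 6, P7: 6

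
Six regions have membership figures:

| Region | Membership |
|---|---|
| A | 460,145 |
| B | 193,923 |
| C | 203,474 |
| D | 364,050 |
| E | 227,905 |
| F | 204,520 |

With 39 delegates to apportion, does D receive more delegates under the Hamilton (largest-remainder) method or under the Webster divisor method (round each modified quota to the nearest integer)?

Hamilton: A 11, B 4, C 5, D 9, E 5, F 5.
Webster: A 11, B 5, C 5, D 8, E 5, F 5.
D gets 9 under Hamilton and 8 under Webster.

Hamilton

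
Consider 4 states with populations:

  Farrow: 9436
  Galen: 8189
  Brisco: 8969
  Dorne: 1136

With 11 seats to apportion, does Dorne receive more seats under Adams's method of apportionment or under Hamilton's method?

Adams

Adams: Farrow 4, Galen 3, Brisco 3, Dorne 1.
Hamilton: Farrow 4, Galen 3, Brisco 4, Dorne 0.
Dorne gets 1 under Adams and 0 under Hamilton.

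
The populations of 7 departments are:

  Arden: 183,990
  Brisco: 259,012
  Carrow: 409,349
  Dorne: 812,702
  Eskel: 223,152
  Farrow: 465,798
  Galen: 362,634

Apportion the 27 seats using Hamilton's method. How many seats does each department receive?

The standard divisor is 2716637/27 ≈ 100616.185.
Standard quotas: Arden 1.8286, Brisco 2.5743, Carrow 4.0684, Dorne 8.0772, Eskel 2.2179, Farrow 4.6295, Galen 3.6041.
Lower quotas: Arden 1, Brisco 2, Carrow 4, Dorne 8, Eskel 2, Farrow 4, Galen 3 (sum 24, leaving 3 seats).
Remainders in descending order: Arden 0.8286, Farrow 0.6295, Galen 0.6041, Brisco 0.5743, Eskel 0.2179, Dorne 0.0772, Carrow 0.0684.
The surplus seats go to Arden, Farrow, Galen.

Arden: 2, Brisco: 2, Carrow: 4, Dorne: 8, Eskel: 2, Farrow: 5, Galen: 4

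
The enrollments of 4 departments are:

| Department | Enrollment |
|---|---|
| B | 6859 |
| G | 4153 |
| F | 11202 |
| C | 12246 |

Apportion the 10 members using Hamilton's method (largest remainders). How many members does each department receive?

Standard divisor: 34460 ÷ 10 = 3446.
Standard quotas: B 1.9904, G 1.2052, F 3.2507, C 3.5537.
Lower quotas: B 1, G 1, F 3, C 3 (sum 8, leaving 2 seats).
Remainders in descending order: B 0.9904, C 0.5537, F 0.2507, G 0.2052.
The surplus seats go to B, C.

B 2, G 1, F 3, C 4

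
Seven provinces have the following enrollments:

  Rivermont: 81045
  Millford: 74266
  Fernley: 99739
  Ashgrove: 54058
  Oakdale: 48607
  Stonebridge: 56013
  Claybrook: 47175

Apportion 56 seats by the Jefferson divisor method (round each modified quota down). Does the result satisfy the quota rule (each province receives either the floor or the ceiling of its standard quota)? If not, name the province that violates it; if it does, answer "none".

Standard quotas: Rivermont 9.847, Millford 9.023, Fernley 12.118, Ashgrove 6.568, Oakdale 5.906, Stonebridge 6.806, Claybrook 5.732.
Jefferson allocation: Rivermont 10, Millford 9, Fernley 12, Ashgrove 6, Oakdale 6, Stonebridge 7, Claybrook 6.
Every allocation lies between the lower and upper quota.

none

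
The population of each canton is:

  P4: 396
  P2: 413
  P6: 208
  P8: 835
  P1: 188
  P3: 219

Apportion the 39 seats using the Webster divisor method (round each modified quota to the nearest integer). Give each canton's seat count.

Standard divisor 2259/39 ≈ 57.923; standard quotas: P4 6.837, P2 7.130, P6 3.591, P8 14.416, P1 3.246, P3 3.781.
Rounding to the nearest integer gives P4 7, P2 7, P6 4, P8 14, P1 3, P3 4 — total 39, matching the house size, so no adjustment is needed.

P4 7, P2 7, P6 4, P8 14, P1 3, P3 4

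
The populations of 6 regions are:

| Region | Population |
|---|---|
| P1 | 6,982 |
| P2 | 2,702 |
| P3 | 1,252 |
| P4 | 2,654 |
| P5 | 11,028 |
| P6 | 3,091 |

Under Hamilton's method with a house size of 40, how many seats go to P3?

Standard divisor: 27709 ÷ 40 ≈ 692.725.
Standard quotas: P1 10.0790, P2 3.9005, P3 1.8074, P4 3.8312, P5 15.9197, P6 4.4621.
Lower quotas: P1 10, P2 3, P3 1, P4 3, P5 15, P6 4 (sum 36, leaving 4 seats).
Remainders in descending order: P5 0.9197, P2 0.9005, P4 0.8312, P3 0.8074, P6 0.4621, P1 0.0790.
The surplus seats go to P5, P2, P4, P3.
P3 receives 2.

2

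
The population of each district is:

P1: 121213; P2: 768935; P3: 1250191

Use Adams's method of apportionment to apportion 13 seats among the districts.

P1: 1, P2: 5, P3: 7

Standard divisor 2140339/13 ≈ 164641.462; standard quotas: P1 0.736, P2 4.670, P3 7.593.
Rounding up gives 1, 5, 8 = 14 seats, so the divisor must be adjusted.
With modified divisor 185400: modified quotas P1 0.654, P2 4.147, P3 6.743.
Rounding up: P1 1, P2 5, P3 7 (total 13).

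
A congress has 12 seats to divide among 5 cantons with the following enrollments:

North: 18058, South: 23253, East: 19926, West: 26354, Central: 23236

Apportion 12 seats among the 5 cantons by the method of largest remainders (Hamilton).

The standard divisor is 110827/12 ≈ 9235.583.
Standard quotas: North 1.9553, South 2.5178, East 2.1575, West 2.8535, Central 2.5159.
Lower quotas: North 1, South 2, East 2, West 2, Central 2 (sum 9, leaving 3 seats).
Remainders in descending order: North 0.9553, West 0.8535, South 0.5178, Central 0.5159, East 0.1575.
The surplus seats go to North, West, South.

North 2; South 3; East 2; West 3; Central 2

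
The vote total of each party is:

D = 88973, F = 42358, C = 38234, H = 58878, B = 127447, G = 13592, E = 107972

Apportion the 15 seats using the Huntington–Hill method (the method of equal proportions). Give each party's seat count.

With divisor 33746: modified quotas D 2.637, F 1.255, C 1.133, H 1.745, B 3.777, G 0.403, E 3.200.
Geometric-mean thresholds: D √(2·3)=2.449, F √(1·2)=1.414, C √(1·2)=1.414, H √(1·2)=1.414, B √(3·4)=3.464, G (min 1), E √(3·4)=3.464.
Each quota rounded against its threshold gives D 3, F 1, C 1, H 2, B 4, G 1, E 3 (total 15).

D=3; F=1; C=1; H=2; B=4; G=1; E=3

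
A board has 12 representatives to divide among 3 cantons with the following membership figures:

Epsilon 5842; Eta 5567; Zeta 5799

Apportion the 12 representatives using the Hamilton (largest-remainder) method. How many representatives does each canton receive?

Epsilon 4; Eta 4; Zeta 4

Total 17208; standard divisor 17208/12 = 1434.
Standard quotas: Epsilon 4.0739, Eta 3.8821, Zeta 4.0439.
Lower quotas: Epsilon 4, Eta 3, Zeta 4 (sum 11, leaving 1 seat).
Remainders in descending order: Eta 0.8821, Epsilon 0.0739, Zeta 0.0439.
The surplus seat goes to Eta.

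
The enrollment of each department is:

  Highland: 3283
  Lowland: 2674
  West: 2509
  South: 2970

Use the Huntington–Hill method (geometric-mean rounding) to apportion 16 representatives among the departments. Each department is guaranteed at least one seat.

Highland 5, Lowland 4, West 3, South 4

With divisor 729: modified quotas Highland 4.503, Lowland 3.668, West 3.442, South 4.074.
Geometric-mean thresholds: Highland √(4·5)=4.472, Lowland √(3·4)=3.464, West √(3·4)=3.464, South √(4·5)=4.472.
Each quota rounded against its threshold gives Highland 5, Lowland 4, West 3, South 4 (total 16).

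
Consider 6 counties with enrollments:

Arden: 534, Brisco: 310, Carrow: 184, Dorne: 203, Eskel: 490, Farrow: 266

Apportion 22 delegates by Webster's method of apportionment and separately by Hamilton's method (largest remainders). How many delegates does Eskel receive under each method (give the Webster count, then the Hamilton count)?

6 and 5

Webster: Arden 6, Brisco 3, Carrow 2, Dorne 2, Eskel 6, Farrow 3.
Hamilton: Arden 6, Brisco 4, Carrow 2, Dorne 2, Eskel 5, Farrow 3.
Eskel gets 6 under Webster and 5 under Hamilton.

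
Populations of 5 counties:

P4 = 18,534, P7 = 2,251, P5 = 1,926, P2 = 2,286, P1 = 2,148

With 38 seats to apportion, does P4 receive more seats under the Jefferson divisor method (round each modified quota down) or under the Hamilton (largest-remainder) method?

Jefferson: P4 27, P7 3, P5 2, P2 3, P1 3.
Hamilton: P4 26, P7 3, P5 3, P2 3, P1 3.
P4 gets 27 under Jefferson and 26 under Hamilton.

Jefferson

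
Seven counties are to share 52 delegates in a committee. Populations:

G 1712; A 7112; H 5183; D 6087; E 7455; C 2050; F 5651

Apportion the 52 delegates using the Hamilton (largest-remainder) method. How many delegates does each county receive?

G=3, A=10, H=8, D=9, E=11, C=3, F=8

The standard divisor is 35250/52 ≈ 677.885.
Standard quotas: G 2.5255, A 10.4915, H 7.6458, D 8.9794, E 10.9974, C 3.0241, F 8.3362.
Lower quotas: G 2, A 10, H 7, D 8, E 10, C 3, F 8 (sum 48, leaving 4 seats).
Remainders in descending order: E 0.9974, D 0.9794, H 0.6458, G 0.5255, A 0.4915, F 0.3362, C 0.0241.
Largest remainders: E, D, H, G receive the extra seats.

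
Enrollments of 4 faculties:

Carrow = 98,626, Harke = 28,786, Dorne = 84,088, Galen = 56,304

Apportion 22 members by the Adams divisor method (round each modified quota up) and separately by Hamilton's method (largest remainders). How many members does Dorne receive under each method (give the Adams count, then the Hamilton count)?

Adams: Carrow 8, Harke 3, Dorne 6, Galen 5.
Hamilton: Carrow 8, Harke 2, Dorne 7, Galen 5.
Dorne gets 6 under Adams and 7 under Hamilton.

6 and 7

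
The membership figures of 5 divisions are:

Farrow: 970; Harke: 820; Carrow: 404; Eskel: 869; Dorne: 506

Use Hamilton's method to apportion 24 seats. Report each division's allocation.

Total 3569; standard divisor 3569/24 ≈ 148.708.
Standard quotas: Farrow 6.523, Harke 5.514, Carrow 2.717, Eskel 5.844, Dorne 3.403.
Lower quotas: Farrow 6, Harke 5, Carrow 2, Eskel 5, Dorne 3 (sum 21, leaving 3 seats).
Remainders in descending order: Eskel 0.844, Carrow 0.717, Farrow 0.523, Harke 0.514, Dorne 0.403.
Largest remainders: Eskel, Carrow, Farrow receive the extra seats.

Farrow=7; Harke=5; Carrow=3; Eskel=6; Dorne=3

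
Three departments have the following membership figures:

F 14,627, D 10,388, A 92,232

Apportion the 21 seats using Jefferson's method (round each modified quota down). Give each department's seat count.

Standard divisor 117247/21 ≈ 5583.19; standard quotas: F 2.620, D 1.861, A 16.520.
Rounding down gives 2, 1, 16 = 19 seats, so the divisor must be adjusted.
With modified divisor 5138: modified quotas F 2.847, D 2.022, A 17.951.
Rounding down: F 2, D 2, A 17 (total 21).

F 2; D 2; A 17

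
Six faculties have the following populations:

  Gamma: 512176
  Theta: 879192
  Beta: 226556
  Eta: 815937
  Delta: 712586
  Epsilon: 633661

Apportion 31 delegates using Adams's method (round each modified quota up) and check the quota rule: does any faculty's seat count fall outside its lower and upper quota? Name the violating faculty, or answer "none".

none

Standard quotas: Gamma 4.200, Theta 7.210, Beta 1.858, Eta 6.691, Delta 5.844, Epsilon 5.197.
Adams allocation: Gamma 4, Theta 7, Beta 2, Eta 7, Delta 6, Epsilon 5.
Every allocation lies between the lower and upper quota.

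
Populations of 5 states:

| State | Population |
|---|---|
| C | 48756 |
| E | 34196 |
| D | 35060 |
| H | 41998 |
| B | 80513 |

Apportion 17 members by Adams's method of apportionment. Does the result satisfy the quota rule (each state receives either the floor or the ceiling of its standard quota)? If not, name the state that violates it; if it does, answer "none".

Standard quotas: C 3.446, E 2.417, D 2.478, H 2.968, B 5.691.
Adams allocation: C 3, E 3, D 3, H 3, B 5.
Every allocation lies between the lower and upper quota.

none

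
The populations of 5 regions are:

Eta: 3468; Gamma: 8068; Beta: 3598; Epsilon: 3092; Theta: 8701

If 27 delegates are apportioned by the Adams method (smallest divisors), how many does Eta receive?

4

Standard divisor 26927/27 ≈ 997.296; standard quotas: Eta 3.477, Gamma 8.090, Beta 3.608, Epsilon 3.100, Theta 8.725.
Rounding up gives 4, 9, 4, 4, 9 = 30 seats, so the divisor must be adjusted.
With modified divisor 1100: modified quotas Eta 3.153, Gamma 7.335, Beta 3.271, Epsilon 2.811, Theta 7.910.
Rounding up: Eta 4, Gamma 8, Beta 4, Epsilon 3, Theta 8 (total 27).
Eta receives 4.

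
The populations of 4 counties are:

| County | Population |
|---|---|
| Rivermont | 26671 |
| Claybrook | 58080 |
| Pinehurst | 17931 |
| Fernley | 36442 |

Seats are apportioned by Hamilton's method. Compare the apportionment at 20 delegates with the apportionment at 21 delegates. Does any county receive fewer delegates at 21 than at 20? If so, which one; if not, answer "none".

none

At 20 seats: Rivermont 4, Claybrook 8, Pinehurst 3, Fernley 5.
At 21 seats: Rivermont 4, Claybrook 9, Pinehurst 3, Fernley 5.
No county's allocation decreased.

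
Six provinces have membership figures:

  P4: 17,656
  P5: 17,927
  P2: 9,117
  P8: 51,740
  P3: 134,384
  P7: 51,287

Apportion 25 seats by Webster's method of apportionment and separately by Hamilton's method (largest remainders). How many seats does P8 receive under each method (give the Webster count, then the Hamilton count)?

Webster: P4 2, P5 2, P2 1, P8 4, P3 12, P7 4.
Hamilton: P4 1, P5 2, P2 1, P8 5, P3 12, P7 4.
P8 gets 4 under Webster and 5 under Hamilton.

4 and 5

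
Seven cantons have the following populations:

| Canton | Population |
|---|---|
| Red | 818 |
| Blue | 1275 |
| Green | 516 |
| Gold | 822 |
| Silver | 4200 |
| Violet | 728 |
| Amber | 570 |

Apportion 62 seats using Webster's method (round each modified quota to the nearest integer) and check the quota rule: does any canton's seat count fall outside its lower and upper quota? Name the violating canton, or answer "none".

Silver

Standard quotas: Red 5.680, Blue 8.853, Green 3.583, Gold 5.708, Silver 29.163, Violet 5.055, Amber 3.958.
Webster allocation: Red 6, Blue 9, Green 4, Gold 6, Silver 28, Violet 5, Amber 4.
Silver has quota 29.163 (lower 29, upper 30) but receives 28 — outside the quota interval.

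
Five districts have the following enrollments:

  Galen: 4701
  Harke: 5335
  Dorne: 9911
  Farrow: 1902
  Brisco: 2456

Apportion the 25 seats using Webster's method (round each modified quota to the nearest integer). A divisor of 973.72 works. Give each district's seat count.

Galen=5, Harke=5, Dorne=10, Farrow=2, Brisco=3

With modified divisor 973.72: modified quotas Galen 4.828, Harke 5.479, Dorne 10.178, Farrow 1.953, Brisco 2.522.
Rounding to the nearest integer: Galen 5, Harke 5, Dorne 10, Farrow 2, Brisco 3 (total 25).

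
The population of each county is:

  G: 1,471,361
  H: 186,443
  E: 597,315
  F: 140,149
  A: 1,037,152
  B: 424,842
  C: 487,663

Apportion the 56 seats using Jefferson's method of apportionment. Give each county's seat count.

G=20, H=2, E=8, F=1, A=14, B=5, C=6

Standard divisor 4344925/56 ≈ 77587.946; standard quotas: G 18.964, H 2.403, E 7.699, F 1.806, A 13.367, B 5.476, C 6.285.
Rounding down gives 18, 2, 7, 1, 13, 5, 6 = 52 seats, so the divisor must be adjusted.
With modified divisor 72200: modified quotas G 20.379, H 2.582, E 8.273, F 1.941, A 14.365, B 5.884, C 6.754.
Rounding down: G 20, H 2, E 8, F 1, A 14, B 5, C 6 (total 56).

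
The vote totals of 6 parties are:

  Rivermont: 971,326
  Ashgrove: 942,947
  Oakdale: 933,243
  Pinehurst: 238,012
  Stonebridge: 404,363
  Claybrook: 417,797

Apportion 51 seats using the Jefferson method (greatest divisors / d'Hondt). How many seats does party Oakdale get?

12

Standard divisor 3907688/51 ≈ 76621.333; standard quotas: Rivermont 12.677, Ashgrove 12.307, Oakdale 12.180, Pinehurst 3.106, Stonebridge 5.277, Claybrook 5.453.
Rounding down gives 12, 12, 12, 3, 5, 5 = 49 seats, so the divisor must be adjusted.
With modified divisor 72200: modified quotas Rivermont 13.453, Ashgrove 13.060, Oakdale 12.926, Pinehurst 3.297, Stonebridge 5.601, Claybrook 5.787.
Rounding down: Rivermont 13, Ashgrove 13, Oakdale 12, Pinehurst 3, Stonebridge 5, Claybrook 5 (total 51).
Oakdale receives 12.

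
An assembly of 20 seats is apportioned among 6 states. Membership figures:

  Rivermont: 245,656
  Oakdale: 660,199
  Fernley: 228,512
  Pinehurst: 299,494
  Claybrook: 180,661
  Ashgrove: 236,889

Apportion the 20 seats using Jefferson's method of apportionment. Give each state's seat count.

Standard divisor 1851411/20 ≈ 92570.55; standard quotas: Rivermont 2.654, Oakdale 7.132, Fernley 2.469, Pinehurst 3.235, Claybrook 1.952, Ashgrove 2.559.
Rounding down gives 2, 7, 2, 3, 1, 2 = 17 seats, so the divisor must be adjusted.
With modified divisor 80400: modified quotas Rivermont 3.055, Oakdale 8.211, Fernley 2.842, Pinehurst 3.725, Claybrook 2.247, Ashgrove 2.946.
Rounding down: Rivermont 3, Oakdale 8, Fernley 2, Pinehurst 3, Claybrook 2, Ashgrove 2 (total 20).

Rivermont 3, Oakdale 8, Fernley 2, Pinehurst 3, Claybrook 2, Ashgrove 2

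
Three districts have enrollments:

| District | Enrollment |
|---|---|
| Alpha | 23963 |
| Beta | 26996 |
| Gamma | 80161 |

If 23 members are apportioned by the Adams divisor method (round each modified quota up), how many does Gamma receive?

Standard divisor 131120/23 ≈ 5700.87; standard quotas: Alpha 4.203, Beta 4.735, Gamma 14.061.
Rounding up gives 5, 5, 15 = 25 seats, so the divisor must be adjusted.
With modified divisor 6100: modified quotas Alpha 3.928, Beta 4.426, Gamma 13.141.
Rounding up: Alpha 4, Beta 5, Gamma 14 (total 23).
Gamma receives 14.

14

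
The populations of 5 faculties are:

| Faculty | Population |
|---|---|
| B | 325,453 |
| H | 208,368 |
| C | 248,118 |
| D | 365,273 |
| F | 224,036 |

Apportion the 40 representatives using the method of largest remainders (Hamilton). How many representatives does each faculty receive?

B=9; H=6; C=7; D=11; F=7

The standard divisor is 1371248/40 ≈ 34281.2.
Standard quotas: B 9.4936, H 6.0782, C 7.2377, D 10.6552, F 6.5352.
Lower quotas: B 9, H 6, C 7, D 10, F 6 (sum 38, leaving 2 seats).
Remainders in descending order: D 0.6552, F 0.5352, B 0.4936, C 0.2377, H 0.0782.
The surplus seats go to D, F.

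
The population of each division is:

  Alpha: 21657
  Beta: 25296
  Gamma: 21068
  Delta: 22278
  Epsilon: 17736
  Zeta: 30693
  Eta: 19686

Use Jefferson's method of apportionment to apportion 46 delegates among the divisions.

Standard divisor 158414/46 ≈ 3443.783; standard quotas: Alpha 6.289, Beta 7.345, Gamma 6.118, Delta 6.469, Epsilon 5.150, Zeta 8.913, Eta 5.716.
Rounding down gives 6, 7, 6, 6, 5, 8, 5 = 43 seats, so the divisor must be adjusted.
With modified divisor 3170: modified quotas Alpha 6.832, Beta 7.980, Gamma 6.646, Delta 7.028, Epsilon 5.595, Zeta 9.682, Eta 6.210.
Rounding down: Alpha 6, Beta 7, Gamma 6, Delta 7, Epsilon 5, Zeta 9, Eta 6 (total 46).

Alpha=6; Beta=7; Gamma=6; Delta=7; Epsilon=5; Zeta=9; Eta=6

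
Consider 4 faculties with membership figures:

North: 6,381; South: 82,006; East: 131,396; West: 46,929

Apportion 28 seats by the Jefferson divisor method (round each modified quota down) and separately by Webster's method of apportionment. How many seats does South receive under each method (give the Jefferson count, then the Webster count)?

9 and 8

Jefferson: North 0, South 9, East 14, West 5.
Webster: North 1, South 8, East 14, West 5.
South gets 9 under Jefferson and 8 under Webster.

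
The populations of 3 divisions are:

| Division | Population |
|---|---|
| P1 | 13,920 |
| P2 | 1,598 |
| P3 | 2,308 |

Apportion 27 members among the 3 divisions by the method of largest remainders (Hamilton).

P1: 21; P2: 2; P3: 4

Total 17826; standard divisor 17826/27 ≈ 660.222.
Standard quotas: P1 21.0838, P2 2.4204, P3 3.4958.
Lower quotas: P1 21, P2 2, P3 3 (sum 26, leaving 1 seat).
Remainders in descending order: P3 0.4958, P2 0.4204, P1 0.0838.
The surplus seat goes to P3.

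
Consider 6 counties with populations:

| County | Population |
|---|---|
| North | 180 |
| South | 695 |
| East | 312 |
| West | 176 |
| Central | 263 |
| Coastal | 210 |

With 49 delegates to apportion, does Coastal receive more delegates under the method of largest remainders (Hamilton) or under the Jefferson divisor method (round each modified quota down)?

Hamilton

Hamilton: North 5, South 18, East 8, West 5, Central 7, Coastal 6.
Jefferson: North 5, South 19, East 8, West 5, Central 7, Coastal 5.
Coastal gets 6 under Hamilton and 5 under Jefferson.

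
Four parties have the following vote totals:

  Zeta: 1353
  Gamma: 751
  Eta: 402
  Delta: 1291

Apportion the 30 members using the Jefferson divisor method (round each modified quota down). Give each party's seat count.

Standard divisor 3797/30 ≈ 126.567; standard quotas: Zeta 10.690, Gamma 5.934, Eta 3.176, Delta 10.200.
Rounding down gives 10, 5, 3, 10 = 28 seats, so the divisor must be adjusted.
With modified divisor 120: modified quotas Zeta 11.275, Gamma 6.258, Eta 3.350, Delta 10.758.
Rounding down: Zeta 11, Gamma 6, Eta 3, Delta 10 (total 30).

Zeta 11, Gamma 6, Eta 3, Delta 10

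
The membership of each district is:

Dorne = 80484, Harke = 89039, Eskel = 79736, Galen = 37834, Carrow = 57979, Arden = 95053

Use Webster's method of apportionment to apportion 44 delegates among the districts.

Dorne 8, Harke 9, Eskel 8, Galen 4, Carrow 6, Arden 9

Standard divisor 440125/44 ≈ 10002.841; standard quotas: Dorne 8.046, Harke 8.901, Eskel 7.971, Galen 3.782, Carrow 5.796, Arden 9.503.
Rounding to the nearest integer gives 8, 9, 8, 4, 6, 10 = 45 seats, so the divisor must be adjusted.
With modified divisor 10200: modified quotas Dorne 7.891, Harke 8.729, Eskel 7.817, Galen 3.709, Carrow 5.684, Arden 9.319.
Rounding to the nearest integer: Dorne 8, Harke 9, Eskel 8, Galen 4, Carrow 6, Arden 9 (total 44).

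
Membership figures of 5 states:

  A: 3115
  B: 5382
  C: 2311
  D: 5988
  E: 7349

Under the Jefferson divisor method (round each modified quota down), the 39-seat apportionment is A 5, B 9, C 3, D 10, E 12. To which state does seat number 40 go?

Priority for the next seat is population ÷ (current seats + 1).
Priorities: A 519.167, B 538.200, C 577.750, D 544.364, E 565.308.
Highest priority: C.

C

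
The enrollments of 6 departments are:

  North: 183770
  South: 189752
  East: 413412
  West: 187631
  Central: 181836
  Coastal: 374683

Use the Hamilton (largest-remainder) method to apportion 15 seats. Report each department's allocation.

Total 1531084; standard divisor 1531084/15 ≈ 102072.267.
Standard quotas: North 1.8004, South 1.8590, East 4.0502, West 1.8382, Central 1.7814, Coastal 3.6708.
Lower quotas: North 1, South 1, East 4, West 1, Central 1, Coastal 3 (sum 11, leaving 4 seats).
Remainders in descending order: South 0.8590, West 0.8382, North 0.8004, Central 0.7814, Coastal 0.6708, East 0.0502.
Largest remainders: South, West, North, Central receive the extra seats.

North=2, South=2, East=4, West=2, Central=2, Coastal=3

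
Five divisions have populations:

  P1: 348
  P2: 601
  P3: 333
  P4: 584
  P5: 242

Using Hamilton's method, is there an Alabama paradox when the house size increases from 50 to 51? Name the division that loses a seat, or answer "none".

none

At 50 seats: P1 8, P2 14, P3 8, P4 14, P5 6.
At 51 seats: P1 8, P2 15, P3 8, P4 14, P5 6.
No division's allocation decreased.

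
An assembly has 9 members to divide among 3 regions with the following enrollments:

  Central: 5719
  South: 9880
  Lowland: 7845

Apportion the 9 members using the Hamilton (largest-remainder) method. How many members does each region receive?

Central=2; South=4; Lowland=3

Standard divisor: 23444 ÷ 9 ≈ 2604.889.
Standard quotas: Central 2.1955, South 3.7929, Lowland 3.0116.
Lower quotas: Central 2, South 3, Lowland 3 (sum 8, leaving 1 seat).
Remainders in descending order: South 0.7929, Central 0.1955, Lowland 0.0116.
Largest remainder: South receives the extra seat.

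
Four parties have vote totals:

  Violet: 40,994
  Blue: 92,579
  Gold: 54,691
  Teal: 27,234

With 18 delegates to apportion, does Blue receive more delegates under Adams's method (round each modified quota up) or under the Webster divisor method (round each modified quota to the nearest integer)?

Webster

Adams: Violet 4, Blue 7, Gold 5, Teal 2.
Webster: Violet 3, Blue 8, Gold 5, Teal 2.
Blue gets 7 under Adams and 8 under Webster.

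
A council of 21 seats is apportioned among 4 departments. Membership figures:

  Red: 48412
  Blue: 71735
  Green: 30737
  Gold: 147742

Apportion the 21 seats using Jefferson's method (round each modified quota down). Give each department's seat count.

Standard divisor 298626/21 ≈ 14220.286; standard quotas: Red 3.404, Blue 5.045, Green 2.161, Gold 10.390.
Rounding down gives 3, 5, 2, 10 = 20 seats, so the divisor must be adjusted.
With modified divisor 12900: modified quotas Red 3.753, Blue 5.561, Green 2.383, Gold 11.453.
Rounding down: Red 3, Blue 5, Green 2, Gold 11 (total 21).

Red=3; Blue=5; Green=2; Gold=11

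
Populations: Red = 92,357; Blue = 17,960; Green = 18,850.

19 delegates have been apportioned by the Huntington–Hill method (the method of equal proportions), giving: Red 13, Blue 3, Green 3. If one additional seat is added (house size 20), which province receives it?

Red

Priority for the next seat is population ÷ (√(s·(s+1))).
Priorities: Red 6845.956, Blue 5184.605, Green 5441.526.
Highest priority: Red.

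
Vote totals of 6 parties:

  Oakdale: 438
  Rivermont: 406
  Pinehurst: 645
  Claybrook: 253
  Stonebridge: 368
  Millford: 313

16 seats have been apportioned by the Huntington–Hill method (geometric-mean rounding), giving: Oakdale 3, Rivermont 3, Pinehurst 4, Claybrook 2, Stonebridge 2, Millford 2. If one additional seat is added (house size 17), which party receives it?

Priority for the next seat is population ÷ (√(s·(s+1))).
Priorities: Oakdale 126.440, Rivermont 117.202, Pinehurst 144.226, Claybrook 103.287, Stonebridge 150.235, Millford 127.782.
Highest priority: Stonebridge.

Stonebridge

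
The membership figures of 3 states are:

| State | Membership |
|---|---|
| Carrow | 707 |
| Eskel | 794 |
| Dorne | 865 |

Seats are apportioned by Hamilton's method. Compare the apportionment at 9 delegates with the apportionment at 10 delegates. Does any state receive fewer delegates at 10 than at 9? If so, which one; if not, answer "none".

none

At 9 seats: Carrow 3, Eskel 3, Dorne 3.
At 10 seats: Carrow 3, Eskel 3, Dorne 4.
No state's allocation decreased.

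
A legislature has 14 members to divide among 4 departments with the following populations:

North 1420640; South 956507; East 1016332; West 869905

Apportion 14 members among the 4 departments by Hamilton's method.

Standard divisor: 4263384 ÷ 14 ≈ 304527.429.
Standard quotas: North 4.6651, South 3.1410, East 3.3374, West 2.8566.
Lower quotas: North 4, South 3, East 3, West 2 (sum 12, leaving 2 seats).
Remainders in descending order: West 0.8566, North 0.6651, East 0.3374, South 0.1410.
Largest remainders: West, North receive the extra seats.

North 5, South 3, East 3, West 3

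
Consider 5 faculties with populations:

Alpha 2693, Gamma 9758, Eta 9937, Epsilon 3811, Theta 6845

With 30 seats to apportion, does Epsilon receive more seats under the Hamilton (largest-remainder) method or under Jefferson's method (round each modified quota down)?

Hamilton

Hamilton: Alpha 2, Gamma 9, Eta 9, Epsilon 4, Theta 6.
Jefferson: Alpha 2, Gamma 9, Eta 10, Epsilon 3, Theta 6.
Epsilon gets 4 under Hamilton and 3 under Jefferson.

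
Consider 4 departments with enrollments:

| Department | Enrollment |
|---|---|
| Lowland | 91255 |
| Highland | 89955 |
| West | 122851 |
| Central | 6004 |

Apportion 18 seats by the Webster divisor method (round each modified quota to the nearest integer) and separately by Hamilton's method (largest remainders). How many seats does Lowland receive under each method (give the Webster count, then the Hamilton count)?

Webster: Lowland 6, Highland 5, West 7, Central 0.
Hamilton: Lowland 5, Highland 5, West 7, Central 1.
Lowland gets 6 under Webster and 5 under Hamilton.

6 and 5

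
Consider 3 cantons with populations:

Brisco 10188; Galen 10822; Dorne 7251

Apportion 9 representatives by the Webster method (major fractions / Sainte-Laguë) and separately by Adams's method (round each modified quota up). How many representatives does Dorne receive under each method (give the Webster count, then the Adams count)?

Webster: Brisco 3, Galen 4, Dorne 2.
Adams: Brisco 3, Galen 3, Dorne 3.
Dorne gets 2 under Webster and 3 under Adams.

2 and 3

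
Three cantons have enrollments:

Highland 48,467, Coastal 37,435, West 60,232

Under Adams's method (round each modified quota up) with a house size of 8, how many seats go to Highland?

Standard divisor 146134/8 ≈ 18266.75; standard quotas: Highland 2.653, Coastal 2.049, West 3.297.
Rounding up gives 3, 3, 4 = 10 seats, so the divisor must be adjusted.
With modified divisor 22200: modified quotas Highland 2.183, Coastal 1.686, West 2.713.
Rounding up: Highland 3, Coastal 2, West 3 (total 8).
Highland receives 3.

3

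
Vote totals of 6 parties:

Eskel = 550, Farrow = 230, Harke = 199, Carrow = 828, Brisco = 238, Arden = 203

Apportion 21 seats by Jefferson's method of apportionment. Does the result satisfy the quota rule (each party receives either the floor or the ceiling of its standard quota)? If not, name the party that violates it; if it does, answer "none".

none

Standard quotas: Eskel 5.138, Farrow 2.149, Harke 1.859, Carrow 7.735, Brisco 2.223, Arden 1.896.
Jefferson allocation: Eskel 5, Farrow 2, Harke 2, Carrow 8, Brisco 2, Arden 2.
Every allocation lies between the lower and upper quota.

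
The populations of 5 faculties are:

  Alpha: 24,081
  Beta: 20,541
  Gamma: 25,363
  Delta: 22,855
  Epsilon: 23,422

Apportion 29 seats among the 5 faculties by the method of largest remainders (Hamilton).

Total 116262; standard divisor 116262/29 ≈ 4009.034.
Standard quotas: Alpha 6.0067, Beta 5.1237, Gamma 6.3265, Delta 5.7009, Epsilon 5.8423.
Lower quotas: Alpha 6, Beta 5, Gamma 6, Delta 5, Epsilon 5 (sum 27, leaving 2 seats).
Remainders in descending order: Epsilon 0.8423, Delta 0.7009, Gamma 0.3265, Beta 0.1237, Alpha 0.0067.
Largest remainders: Epsilon, Delta receive the extra seats.

Alpha 6, Beta 5, Gamma 6, Delta 6, Epsilon 6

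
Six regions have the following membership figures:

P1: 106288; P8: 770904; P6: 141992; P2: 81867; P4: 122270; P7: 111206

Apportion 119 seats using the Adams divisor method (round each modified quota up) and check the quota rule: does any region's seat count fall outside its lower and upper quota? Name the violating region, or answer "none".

Standard quotas: P1 9.478, P8 68.742, P6 12.661, P2 7.300, P4 10.903, P7 9.916.
Adams allocation: P1 10, P8 67, P6 13, P2 8, P4 11, P7 10.
P8 has quota 68.742 (lower 68, upper 69) but receives 67 — outside the quota interval.

P8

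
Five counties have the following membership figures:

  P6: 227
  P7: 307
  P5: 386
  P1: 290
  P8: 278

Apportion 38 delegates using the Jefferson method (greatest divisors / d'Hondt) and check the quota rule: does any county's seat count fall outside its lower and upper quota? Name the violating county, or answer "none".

none

Standard quotas: P6 5.797, P7 7.840, P5 9.858, P1 7.406, P8 7.099.
Jefferson allocation: P6 6, P7 8, P5 10, P1 7, P8 7.
Every allocation lies between the lower and upper quota.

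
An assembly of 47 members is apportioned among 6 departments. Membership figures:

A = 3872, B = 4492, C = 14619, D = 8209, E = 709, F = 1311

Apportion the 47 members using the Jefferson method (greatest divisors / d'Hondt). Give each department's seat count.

A 5; B 6; C 22; D 12; E 1; F 1

Standard divisor 33212/47 ≈ 706.638; standard quotas: A 5.479, B 6.357, C 20.688, D 11.617, E 1.003, F 1.855.
Rounding down gives 5, 6, 20, 11, 1, 1 = 44 seats, so the divisor must be adjusted.
With modified divisor 662.7: modified quotas A 5.843, B 6.778, C 22.060, D 12.387, E 1.070, F 1.978.
Rounding down: A 5, B 6, C 22, D 12, E 1, F 1 (total 47).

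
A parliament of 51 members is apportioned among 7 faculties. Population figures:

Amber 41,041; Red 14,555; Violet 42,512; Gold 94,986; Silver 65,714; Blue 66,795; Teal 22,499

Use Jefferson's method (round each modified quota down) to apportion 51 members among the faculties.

Amber: 6, Red: 2, Violet: 6, Gold: 14, Silver: 10, Blue: 10, Teal: 3

Standard divisor 348102/51 ≈ 6825.529; standard quotas: Amber 6.013, Red 2.132, Violet 6.228, Gold 13.916, Silver 9.628, Blue 9.786, Teal 3.296.
Rounding down gives 6, 2, 6, 13, 9, 9, 3 = 48 seats, so the divisor must be adjusted.
With modified divisor 6500: modified quotas Amber 6.314, Red 2.239, Violet 6.540, Gold 14.613, Silver 10.110, Blue 10.276, Teal 3.461.
Rounding down: Amber 6, Red 2, Violet 6, Gold 14, Silver 10, Blue 10, Teal 3 (total 51).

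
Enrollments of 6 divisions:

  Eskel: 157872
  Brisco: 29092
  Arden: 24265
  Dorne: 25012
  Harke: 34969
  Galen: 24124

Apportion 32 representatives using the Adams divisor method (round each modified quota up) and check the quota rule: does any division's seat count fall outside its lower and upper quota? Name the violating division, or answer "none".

Standard quotas: Eskel 17.106, Brisco 3.152, Arden 2.629, Dorne 2.710, Harke 3.789, Galen 2.614.
Adams allocation: Eskel 16, Brisco 3, Arden 3, Dorne 3, Harke 4, Galen 3.
Eskel has quota 17.106 (lower 17, upper 18) but receives 16 — outside the quota interval.

Eskel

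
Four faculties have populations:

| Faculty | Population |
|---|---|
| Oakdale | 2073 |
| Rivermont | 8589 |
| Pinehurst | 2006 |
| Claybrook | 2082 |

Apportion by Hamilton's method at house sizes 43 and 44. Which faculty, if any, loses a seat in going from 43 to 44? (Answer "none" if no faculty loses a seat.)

At 43 seats: Oakdale 6, Rivermont 25, Pinehurst 6, Claybrook 6.
At 44 seats: Oakdale 6, Rivermont 26, Pinehurst 6, Claybrook 6.
No faculty's allocation decreased.

none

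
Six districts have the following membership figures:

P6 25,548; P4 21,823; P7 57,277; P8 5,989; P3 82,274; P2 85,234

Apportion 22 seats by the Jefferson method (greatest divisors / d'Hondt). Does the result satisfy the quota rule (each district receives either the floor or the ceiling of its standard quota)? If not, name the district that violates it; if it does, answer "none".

none

Standard quotas: P6 2.021, P4 1.726, P7 4.530, P8 0.474, P3 6.507, P2 6.742.
Jefferson allocation: P6 2, P4 1, P7 5, P8 0, P3 7, P2 7.
Every allocation lies between the lower and upper quota.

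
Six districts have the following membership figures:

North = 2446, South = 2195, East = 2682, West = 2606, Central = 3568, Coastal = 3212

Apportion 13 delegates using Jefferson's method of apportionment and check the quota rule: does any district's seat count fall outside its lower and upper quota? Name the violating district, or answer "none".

none

Standard quotas: North 1.903, South 1.708, East 2.087, West 2.028, Central 2.776, Coastal 2.499.
Jefferson allocation: North 2, South 2, East 2, West 2, Central 3, Coastal 2.
Every allocation lies between the lower and upper quota.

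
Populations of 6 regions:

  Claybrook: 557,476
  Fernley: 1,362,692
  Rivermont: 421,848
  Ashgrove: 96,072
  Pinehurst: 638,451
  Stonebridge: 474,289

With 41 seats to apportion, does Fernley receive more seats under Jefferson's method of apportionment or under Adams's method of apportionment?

Jefferson: Claybrook 6, Fernley 17, Rivermont 5, Ashgrove 1, Pinehurst 7, Stonebridge 5.
Adams: Claybrook 6, Fernley 15, Rivermont 5, Ashgrove 2, Pinehurst 7, Stonebridge 6.
Fernley gets 17 under Jefferson and 15 under Adams.

Jefferson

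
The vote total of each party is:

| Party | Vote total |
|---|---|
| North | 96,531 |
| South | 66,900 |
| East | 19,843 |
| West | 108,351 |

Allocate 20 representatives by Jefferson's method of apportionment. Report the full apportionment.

North=7, South=4, East=1, West=8

Standard divisor 291625/20 ≈ 14581.25; standard quotas: North 6.620, South 4.588, East 1.361, West 7.431.
Rounding down gives 6, 4, 1, 7 = 18 seats, so the divisor must be adjusted.
With modified divisor 13500: modified quotas North 7.150, South 4.956, East 1.470, West 8.026.
Rounding down: North 7, South 4, East 1, West 8 (total 20).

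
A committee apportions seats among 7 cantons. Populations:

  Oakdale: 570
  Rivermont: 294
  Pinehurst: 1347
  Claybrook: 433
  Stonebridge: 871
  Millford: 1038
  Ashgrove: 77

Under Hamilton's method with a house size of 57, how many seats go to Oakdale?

7

Total 4630; standard divisor 4630/57 ≈ 81.228.
Standard quotas: Oakdale 7.017, Rivermont 3.619, Pinehurst 16.583, Claybrook 5.331, Stonebridge 10.723, Millford 12.779, Ashgrove 0.948.
Lower quotas: Oakdale 7, Rivermont 3, Pinehurst 16, Claybrook 5, Stonebridge 10, Millford 12, Ashgrove 0 (sum 53, leaving 4 seats).
Remainders in descending order: Ashgrove 0.948, Millford 0.779, Stonebridge 0.723, Rivermont 0.619, Pinehurst 0.583, Claybrook 0.331, Oakdale 0.017.
Largest remainders: Ashgrove, Millford, Stonebridge, Rivermont receive the extra seats.
Oakdale receives 7.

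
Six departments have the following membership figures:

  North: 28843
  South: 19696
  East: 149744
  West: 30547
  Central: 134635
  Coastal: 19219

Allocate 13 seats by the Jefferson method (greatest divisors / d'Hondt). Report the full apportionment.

North 1, South 0, East 6, West 1, Central 5, Coastal 0

Standard divisor 382684/13 ≈ 29437.231; standard quotas: North 0.980, South 0.669, East 5.087, West 1.038, Central 4.574, Coastal 0.653.
Rounding down gives 0, 0, 5, 1, 4, 0 = 10 seats, so the divisor must be adjusted.
With modified divisor 23700: modified quotas North 1.217, South 0.831, East 6.318, West 1.289, Central 5.681, Coastal 0.811.
Rounding down: North 1, South 0, East 6, West 1, Central 5, Coastal 0 (total 13).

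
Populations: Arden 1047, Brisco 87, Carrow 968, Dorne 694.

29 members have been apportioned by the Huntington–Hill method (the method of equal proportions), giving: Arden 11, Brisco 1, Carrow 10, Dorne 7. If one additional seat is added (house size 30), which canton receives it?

Dorne

Priority for the next seat is population ÷ (√(s·(s+1))).
Priorities: Arden 91.130, Brisco 61.518, Carrow 92.295, Dorne 92.740.
Highest priority: Dorne.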